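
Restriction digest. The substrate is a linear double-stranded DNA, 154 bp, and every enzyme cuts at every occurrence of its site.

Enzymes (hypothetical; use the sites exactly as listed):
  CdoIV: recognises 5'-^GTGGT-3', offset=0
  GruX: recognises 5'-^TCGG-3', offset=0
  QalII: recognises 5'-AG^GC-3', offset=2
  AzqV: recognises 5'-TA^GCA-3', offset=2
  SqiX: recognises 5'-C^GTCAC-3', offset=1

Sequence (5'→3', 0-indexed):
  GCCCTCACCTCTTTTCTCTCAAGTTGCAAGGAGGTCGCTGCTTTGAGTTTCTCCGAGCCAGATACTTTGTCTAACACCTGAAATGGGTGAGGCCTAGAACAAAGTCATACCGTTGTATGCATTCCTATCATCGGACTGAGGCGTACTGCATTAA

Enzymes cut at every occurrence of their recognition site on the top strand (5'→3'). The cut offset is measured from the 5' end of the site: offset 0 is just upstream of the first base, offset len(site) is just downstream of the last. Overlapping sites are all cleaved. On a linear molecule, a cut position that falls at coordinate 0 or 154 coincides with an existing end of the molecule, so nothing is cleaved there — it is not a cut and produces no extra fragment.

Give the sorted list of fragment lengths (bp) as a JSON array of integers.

[10,14,39,91]

Per-enzyme occurrences:
  CdoIV (GTGGT, off=0): no sites
  GruX (TCGG, off=0): starts [130] → cuts [130]
  QalII (AGGC, off=2): starts [89, 138] → cuts [91, 140]
  AzqV (TAGCA, off=2): no sites
  SqiX (CGTCAC, off=1): no sites

All cut coordinates (distinct, sorted): [91, 130, 140]

Fragment lengths:
  [0,91): 91 bp
  [91,130): 39 bp
  [130,140): 10 bp
  [140,154): 14 bp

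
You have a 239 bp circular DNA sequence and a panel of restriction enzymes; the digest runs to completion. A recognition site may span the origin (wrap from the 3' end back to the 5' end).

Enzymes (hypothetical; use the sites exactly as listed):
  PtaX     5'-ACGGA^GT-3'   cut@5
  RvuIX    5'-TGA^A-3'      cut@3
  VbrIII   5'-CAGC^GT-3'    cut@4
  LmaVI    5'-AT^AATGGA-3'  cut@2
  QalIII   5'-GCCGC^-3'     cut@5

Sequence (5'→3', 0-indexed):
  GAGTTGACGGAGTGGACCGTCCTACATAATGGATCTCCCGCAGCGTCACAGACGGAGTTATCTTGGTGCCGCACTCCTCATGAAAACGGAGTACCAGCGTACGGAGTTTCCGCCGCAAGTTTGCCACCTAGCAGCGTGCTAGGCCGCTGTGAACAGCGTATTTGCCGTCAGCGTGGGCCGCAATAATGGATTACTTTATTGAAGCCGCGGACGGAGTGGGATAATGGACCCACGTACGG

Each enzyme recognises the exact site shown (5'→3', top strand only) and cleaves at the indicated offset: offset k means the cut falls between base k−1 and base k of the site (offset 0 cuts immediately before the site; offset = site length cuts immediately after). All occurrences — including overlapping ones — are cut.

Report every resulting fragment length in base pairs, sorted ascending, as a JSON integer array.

[3,5,5,6,7,7,7,7,8,9,11,11,12,12,15,16,16,17,18,19,28]

Site scan:
  PtaX (ACGGAGT, off=5): starts [6, 51, 85, 100, 210] → cuts [11, 56, 90, 105, 215]
  RvuIX (TGAA, off=3): starts [80, 149, 199] → cuts [83, 152, 202]
  VbrIII (CAGCGT, off=4): starts [40, 94, 131, 153, 168] → cuts [44, 98, 135, 157, 172]
  LmaVI (ATAATGGA, off=2): starts [25, 182, 220] → cuts [27, 184, 222]
  QalIII (GCCGC, off=5): starts [67, 111, 142, 176, 203] → cuts [72, 116, 147, 181, 208]

Pooled cuts: [11, 27, 44, 56, 72, 83, 90, 98, 105, 116, 135, 147, 152, 157, 172, 181, 184, 202, 208, 215, 222]

Fragments:
  11→27: 16 bp
  27→44: 17 bp
  44→56: 12 bp
  56→72: 16 bp
  72→83: 11 bp
  83→90: 7 bp
  90→98: 8 bp
  98→105: 7 bp
  105→116: 11 bp
  116→135: 19 bp
  135→147: 12 bp
  147→152: 5 bp
  152→157: 5 bp
  157→172: 15 bp
  172→181: 9 bp
  181→184: 3 bp
  184→202: 18 bp
  202→208: 6 bp
  208→215: 7 bp
  215→222: 7 bp
  222→11 (wrap): 239-222+11 = 28 bp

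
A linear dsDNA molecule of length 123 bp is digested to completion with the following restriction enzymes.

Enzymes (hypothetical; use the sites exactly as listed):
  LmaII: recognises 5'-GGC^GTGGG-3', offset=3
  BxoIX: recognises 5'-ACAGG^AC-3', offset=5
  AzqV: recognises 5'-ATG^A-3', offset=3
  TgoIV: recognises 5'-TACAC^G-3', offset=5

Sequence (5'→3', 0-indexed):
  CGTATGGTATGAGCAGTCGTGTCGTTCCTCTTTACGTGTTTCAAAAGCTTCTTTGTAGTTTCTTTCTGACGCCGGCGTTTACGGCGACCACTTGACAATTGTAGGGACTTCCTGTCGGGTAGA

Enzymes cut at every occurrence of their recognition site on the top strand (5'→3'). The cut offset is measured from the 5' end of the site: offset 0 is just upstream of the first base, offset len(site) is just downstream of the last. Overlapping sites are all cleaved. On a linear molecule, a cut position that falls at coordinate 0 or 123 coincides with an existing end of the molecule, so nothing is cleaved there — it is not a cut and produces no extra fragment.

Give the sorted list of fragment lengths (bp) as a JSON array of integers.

[11,112]

Per-enzyme occurrences:
  LmaII (GGCGTGGG, off=3): no sites
  BxoIX (ACAGGAC, off=5): no sites
  AzqV (ATGA, off=3): starts [8] → cuts [11]
  TgoIV (TACACG, off=5): no sites

All cut coordinates (distinct, sorted): [11]

Fragment lengths:
  [0,11): 11 bp
  [11,123): 112 bp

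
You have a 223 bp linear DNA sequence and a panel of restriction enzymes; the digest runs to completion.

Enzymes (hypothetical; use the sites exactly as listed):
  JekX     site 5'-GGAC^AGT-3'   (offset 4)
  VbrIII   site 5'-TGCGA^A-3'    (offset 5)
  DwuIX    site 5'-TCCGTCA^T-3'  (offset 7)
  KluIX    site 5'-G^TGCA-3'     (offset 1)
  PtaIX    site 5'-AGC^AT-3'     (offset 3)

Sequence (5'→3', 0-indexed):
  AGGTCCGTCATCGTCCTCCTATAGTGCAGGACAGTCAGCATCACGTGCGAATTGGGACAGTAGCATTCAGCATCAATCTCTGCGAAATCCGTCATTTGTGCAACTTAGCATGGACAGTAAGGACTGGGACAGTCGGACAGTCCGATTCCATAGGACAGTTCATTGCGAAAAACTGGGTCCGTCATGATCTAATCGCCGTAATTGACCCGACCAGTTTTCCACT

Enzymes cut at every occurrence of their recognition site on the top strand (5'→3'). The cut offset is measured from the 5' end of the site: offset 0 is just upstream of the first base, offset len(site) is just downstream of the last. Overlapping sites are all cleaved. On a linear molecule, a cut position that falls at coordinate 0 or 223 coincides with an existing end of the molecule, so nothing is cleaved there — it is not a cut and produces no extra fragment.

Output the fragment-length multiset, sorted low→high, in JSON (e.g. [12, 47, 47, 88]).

Per-enzyme occurrences:
  JekX (GGACAGT, off=4): starts [28, 54, 111, 126, 134, 152] → cuts [32, 58, 115, 130, 138, 156]
  VbrIII (TGCGAA, off=5): starts [45, 80, 163] → cuts [50, 85, 168]
  DwuIX (TCCGTCAT, off=7): starts [3, 87, 177] → cuts [10, 94, 184]
  KluIX (GTGCA, off=1): starts [23, 97] → cuts [24, 98]
  PtaIX (AGCAT, off=3): starts [36, 61, 68, 106] → cuts [39, 64, 71, 109]

Pooled cuts: [10, 24, 32, 39, 50, 58, 64, 71, 85, 94, 98, 109, 115, 130, 138, 156, 168, 184]

Fragment lengths:
  [0,10): 10 bp
  [10,24): 14 bp
  [24,32): 8 bp
  [32,39): 7 bp
  [39,50): 11 bp
  [50,58): 8 bp
  [58,64): 6 bp
  [64,71): 7 bp
  [71,85): 14 bp
  [85,94): 9 bp
  [94,98): 4 bp
  [98,109): 11 bp
  [109,115): 6 bp
  [115,130): 15 bp
  [130,138): 8 bp
  [138,156): 18 bp
  [156,168): 12 bp
  [168,184): 16 bp
  [184,223): 39 bp

[4,6,6,7,7,8,8,8,9,10,11,11,12,14,14,15,16,18,39]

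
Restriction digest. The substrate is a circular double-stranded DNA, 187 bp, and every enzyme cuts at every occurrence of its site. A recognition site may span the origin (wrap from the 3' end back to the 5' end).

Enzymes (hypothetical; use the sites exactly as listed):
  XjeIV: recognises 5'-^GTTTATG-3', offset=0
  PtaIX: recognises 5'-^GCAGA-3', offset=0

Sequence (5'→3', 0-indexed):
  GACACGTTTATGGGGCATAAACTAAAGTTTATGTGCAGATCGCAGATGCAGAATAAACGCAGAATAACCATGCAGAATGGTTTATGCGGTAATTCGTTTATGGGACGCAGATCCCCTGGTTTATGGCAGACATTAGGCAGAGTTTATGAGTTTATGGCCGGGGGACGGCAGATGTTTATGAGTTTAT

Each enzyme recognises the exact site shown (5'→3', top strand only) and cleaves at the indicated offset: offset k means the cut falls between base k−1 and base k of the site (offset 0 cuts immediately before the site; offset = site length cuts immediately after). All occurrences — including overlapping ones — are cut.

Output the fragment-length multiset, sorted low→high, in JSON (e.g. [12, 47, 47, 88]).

Per-enzyme occurrences:
  XjeIV GTTTATG/0: at [5, 26, 79, 95, 118, 141, 149, 173, 181] ⇒ [5, 26, 79, 95, 118, 141, 149, 173, 181]
  PtaIX GCAGA/0: at [34, 41, 47, 58, 71, 106, 125, 136, 167] ⇒ [34, 41, 47, 58, 71, 106, 125, 136, 167]

All cut coordinates (distinct, sorted): [5, 26, 34, 41, 47, 58, 71, 79, 95, 106, 118, 125, 136, 141, 149, 167, 173, 181]

Fragments:
  5→26: 21 bp
  26→34: 8 bp
  34→41: 7 bp
  41→47: 6 bp
  47→58: 11 bp
  58→71: 13 bp
  71→79: 8 bp
  79→95: 16 bp
  95→106: 11 bp
  106→118: 12 bp
  118→125: 7 bp
  125→136: 11 bp
  136→141: 5 bp
  141→149: 8 bp
  149→167: 18 bp
  167→173: 6 bp
  173→181: 8 bp
  181→5 (wrap): 187-181+5 = 11 bp

[5,6,6,7,7,8,8,8,8,11,11,11,11,12,13,16,18,21]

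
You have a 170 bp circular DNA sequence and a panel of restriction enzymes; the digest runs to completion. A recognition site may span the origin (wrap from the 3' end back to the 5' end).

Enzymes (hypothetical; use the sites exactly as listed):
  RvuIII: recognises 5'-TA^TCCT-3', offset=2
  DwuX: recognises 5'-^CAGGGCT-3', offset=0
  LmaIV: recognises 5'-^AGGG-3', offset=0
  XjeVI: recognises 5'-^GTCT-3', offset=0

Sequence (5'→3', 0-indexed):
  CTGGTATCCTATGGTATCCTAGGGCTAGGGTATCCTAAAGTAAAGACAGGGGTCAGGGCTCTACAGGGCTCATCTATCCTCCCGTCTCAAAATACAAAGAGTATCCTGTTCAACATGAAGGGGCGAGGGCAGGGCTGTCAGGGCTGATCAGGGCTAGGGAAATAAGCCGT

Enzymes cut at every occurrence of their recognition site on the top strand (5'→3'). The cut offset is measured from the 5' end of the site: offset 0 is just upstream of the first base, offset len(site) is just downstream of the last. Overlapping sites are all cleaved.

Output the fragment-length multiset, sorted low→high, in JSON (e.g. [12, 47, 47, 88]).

[1,1,1,1,1,4,4,6,6,6,6,7,7,8,8,9,9,10,12,13,15,15,20]

Scan for sites:
  RvuIII (TATCCT, off=2): starts [4, 14, 30, 74, 101] → cuts [6, 16, 32, 76, 103]
  DwuX (CAGGGCT, off=0): starts [53, 63, 129, 138, 148] → cuts [53, 63, 129, 138, 148]
  LmaIV (AGGG, off=0): starts [20, 26, 47, 54, 64, 118, 125, 130, 139, 149, 155] → cuts [20, 26, 47, 54, 64, 118, 125, 130, 139, 149, 155]
  XjeVI (GTCT, off=0): starts [83, 168] → cuts [83, 168]

All cut coordinates (distinct, sorted): [6, 16, 20, 26, 32, 47, 53, 54, 63, 64, 76, 83, 103, 118, 125, 129, 130, 138, 139, 148, 149, 155, 168]

Fragment lengths:
  6→16: 10 bp
  16→20: 4 bp
  20→26: 6 bp
  26→32: 6 bp
  32→47: 15 bp
  47→53: 6 bp
  53→54: 1 bp
  54→63: 9 bp
  63→64: 1 bp
  64→76: 12 bp
  76→83: 7 bp
  83→103: 20 bp
  103→118: 15 bp
  118→125: 7 bp
  125→129: 4 bp
  129→130: 1 bp
  130→138: 8 bp
  138→139: 1 bp
  139→148: 9 bp
  148→149: 1 bp
  149→155: 6 bp
  155→168: 13 bp
  168→6 (wrap): 170-168+6 = 8 bp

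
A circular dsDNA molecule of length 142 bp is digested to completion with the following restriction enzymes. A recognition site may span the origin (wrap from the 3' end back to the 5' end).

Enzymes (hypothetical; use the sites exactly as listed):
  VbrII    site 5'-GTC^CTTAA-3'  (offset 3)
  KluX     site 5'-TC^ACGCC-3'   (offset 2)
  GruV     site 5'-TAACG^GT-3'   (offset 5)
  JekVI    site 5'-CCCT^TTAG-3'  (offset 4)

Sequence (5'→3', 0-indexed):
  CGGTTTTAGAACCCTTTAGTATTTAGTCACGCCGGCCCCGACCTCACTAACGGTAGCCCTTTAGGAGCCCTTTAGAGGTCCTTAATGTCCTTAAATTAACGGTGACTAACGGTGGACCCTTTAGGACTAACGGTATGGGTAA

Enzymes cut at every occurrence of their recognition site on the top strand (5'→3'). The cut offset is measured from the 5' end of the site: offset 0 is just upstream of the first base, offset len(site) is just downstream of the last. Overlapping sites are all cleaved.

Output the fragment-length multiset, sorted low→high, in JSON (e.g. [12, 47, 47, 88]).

[8,9,9,9,10,11,12,12,12,13,13,24]

Scan for sites:
  VbrII (GTCCTTAA, off=3): starts [77, 86] → cuts [80, 89]
  KluX (TCACGCC, off=2): starts [26] → cuts [28]
  GruV (TAACGGT, off=5): starts [47, 96, 106, 127, 139] → cuts [2, 52, 101, 111, 132]
  JekVI (CCCTTTAG, off=4): starts [11, 56, 67, 116] → cuts [15, 60, 71, 120]

Pooled cuts: [2, 15, 28, 52, 60, 71, 80, 89, 101, 111, 120, 132]

Fragments:
  2→15: 13 bp
  15→28: 13 bp
  28→52: 24 bp
  52→60: 8 bp
  60→71: 11 bp
  71→80: 9 bp
  80→89: 9 bp
  89→101: 12 bp
  101→111: 10 bp
  111→120: 9 bp
  120→132: 12 bp
  132→2 (wrap): 142-132+2 = 12 bp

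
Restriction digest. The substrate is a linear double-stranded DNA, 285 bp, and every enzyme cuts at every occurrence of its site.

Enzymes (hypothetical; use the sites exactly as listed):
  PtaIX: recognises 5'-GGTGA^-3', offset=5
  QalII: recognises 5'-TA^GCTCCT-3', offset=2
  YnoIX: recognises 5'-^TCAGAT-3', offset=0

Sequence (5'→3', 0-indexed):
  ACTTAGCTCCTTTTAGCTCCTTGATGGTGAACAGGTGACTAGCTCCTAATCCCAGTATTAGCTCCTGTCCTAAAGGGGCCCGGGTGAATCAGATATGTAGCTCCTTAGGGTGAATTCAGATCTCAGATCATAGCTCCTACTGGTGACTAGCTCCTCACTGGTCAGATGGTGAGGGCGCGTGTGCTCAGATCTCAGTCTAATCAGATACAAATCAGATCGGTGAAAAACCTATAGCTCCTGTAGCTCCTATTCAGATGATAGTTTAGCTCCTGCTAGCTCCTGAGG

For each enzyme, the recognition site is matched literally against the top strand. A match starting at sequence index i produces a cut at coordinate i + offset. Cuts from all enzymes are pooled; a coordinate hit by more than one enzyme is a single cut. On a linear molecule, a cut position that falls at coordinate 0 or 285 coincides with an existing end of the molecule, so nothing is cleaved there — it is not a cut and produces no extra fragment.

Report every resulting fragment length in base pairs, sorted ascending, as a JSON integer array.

Scan for sites:
  PtaIX (GGTGA, off=5): starts [25, 33, 82, 108, 141, 167, 218] → cuts [30, 38, 87, 113, 146, 172, 223]
  QalII (TAGCTCCT, off=2): starts [3, 13, 39, 58, 97, 130, 147, 231, 240, 263, 273] → cuts [5, 15, 41, 60, 99, 132, 149, 233, 242, 265, 275]
  YnoIX (TCAGAT, off=0): starts [88, 115, 122, 161, 184, 200, 211, 250] → cuts [88, 115, 122, 161, 184, 200, 211, 250]

Pooled cuts: [5, 15, 30, 38, 41, 60, 87, 88, 99, 113, 115, 122, 132, 146, 149, 161, 172, 184, 200, 211, 223, 233, 242, 250, 265, 275]

Fragments:
  [0,5): 5 bp
  [5,15): 10 bp
  [15,30): 15 bp
  [30,38): 8 bp
  [38,41): 3 bp
  [41,60): 19 bp
  [60,87): 27 bp
  [87,88): 1 bp
  [88,99): 11 bp
  [99,113): 14 bp
  [113,115): 2 bp
  [115,122): 7 bp
  [122,132): 10 bp
  [132,146): 14 bp
  [146,149): 3 bp
  [149,161): 12 bp
  [161,172): 11 bp
  [172,184): 12 bp
  [184,200): 16 bp
  [200,211): 11 bp
  [211,223): 12 bp
  [223,233): 10 bp
  [233,242): 9 bp
  [242,250): 8 bp
  [250,265): 15 bp
  [265,275): 10 bp
  [275,285): 10 bp

[1,2,3,3,5,7,8,8,9,10,10,10,10,10,11,11,11,12,12,12,14,14,15,15,16,19,27]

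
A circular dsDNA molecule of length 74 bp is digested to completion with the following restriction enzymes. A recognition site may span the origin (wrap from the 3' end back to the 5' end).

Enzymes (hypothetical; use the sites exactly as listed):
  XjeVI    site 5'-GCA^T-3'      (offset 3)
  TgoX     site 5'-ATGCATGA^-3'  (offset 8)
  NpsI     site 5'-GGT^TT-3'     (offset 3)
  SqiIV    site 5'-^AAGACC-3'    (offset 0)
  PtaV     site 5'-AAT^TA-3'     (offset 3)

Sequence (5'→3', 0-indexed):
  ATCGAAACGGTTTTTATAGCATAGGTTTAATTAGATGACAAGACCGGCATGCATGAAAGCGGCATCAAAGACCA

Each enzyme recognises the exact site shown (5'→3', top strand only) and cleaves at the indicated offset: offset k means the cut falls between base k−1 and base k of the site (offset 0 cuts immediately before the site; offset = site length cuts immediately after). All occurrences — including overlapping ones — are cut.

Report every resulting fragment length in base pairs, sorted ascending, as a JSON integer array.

[3,3,4,5,5,8,8,10,10,18]

Per-enzyme occurrences:
  XjeVI (GCAT, off=3): starts [18, 46, 50, 61] → cuts [21, 49, 53, 64]
  TgoX (ATGCATGA, off=8): starts [48] → cuts [56]
  NpsI (GGTTT, off=3): starts [8, 23] → cuts [11, 26]
  SqiIV (AAGACC, off=0): starts [39, 67] → cuts [39, 67]
  PtaV (AATTA, off=3): starts [28] → cuts [31]

Pooled cuts: [11, 21, 26, 31, 39, 49, 53, 56, 64, 67]

Fragment lengths:
  11→21: 10 bp
  21→26: 5 bp
  26→31: 5 bp
  31→39: 8 bp
  39→49: 10 bp
  49→53: 4 bp
  53→56: 3 bp
  56→64: 8 bp
  64→67: 3 bp
  67→11 (wrap): 74-67+11 = 18 bp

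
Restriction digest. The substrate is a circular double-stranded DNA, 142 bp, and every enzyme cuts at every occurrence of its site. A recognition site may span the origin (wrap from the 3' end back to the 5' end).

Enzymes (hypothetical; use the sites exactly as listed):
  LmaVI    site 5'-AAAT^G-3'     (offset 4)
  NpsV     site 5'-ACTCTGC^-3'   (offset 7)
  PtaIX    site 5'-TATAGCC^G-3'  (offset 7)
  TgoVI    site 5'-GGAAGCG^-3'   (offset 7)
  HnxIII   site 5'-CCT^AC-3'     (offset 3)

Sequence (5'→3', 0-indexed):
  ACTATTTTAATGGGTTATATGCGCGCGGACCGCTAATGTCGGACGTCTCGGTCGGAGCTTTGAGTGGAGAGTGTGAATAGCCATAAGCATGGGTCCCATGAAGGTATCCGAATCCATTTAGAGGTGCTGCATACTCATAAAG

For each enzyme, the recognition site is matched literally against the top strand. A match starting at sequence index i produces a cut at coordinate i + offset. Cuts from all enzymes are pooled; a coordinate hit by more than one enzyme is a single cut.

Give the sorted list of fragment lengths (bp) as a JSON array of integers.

[142]

Site scan:
  LmaVI (AAATG, off=4): no sites
  NpsV (ACTCTGC, off=7): no sites
  PtaIX (TATAGCCG, off=7): no sites
  TgoVI (GGAAGCG, off=7): no sites
  HnxIII (CCTAC, off=3): no sites

Pooled cuts: ∅

Fragment lengths:
  no cuts → one circular fragment of 142 bp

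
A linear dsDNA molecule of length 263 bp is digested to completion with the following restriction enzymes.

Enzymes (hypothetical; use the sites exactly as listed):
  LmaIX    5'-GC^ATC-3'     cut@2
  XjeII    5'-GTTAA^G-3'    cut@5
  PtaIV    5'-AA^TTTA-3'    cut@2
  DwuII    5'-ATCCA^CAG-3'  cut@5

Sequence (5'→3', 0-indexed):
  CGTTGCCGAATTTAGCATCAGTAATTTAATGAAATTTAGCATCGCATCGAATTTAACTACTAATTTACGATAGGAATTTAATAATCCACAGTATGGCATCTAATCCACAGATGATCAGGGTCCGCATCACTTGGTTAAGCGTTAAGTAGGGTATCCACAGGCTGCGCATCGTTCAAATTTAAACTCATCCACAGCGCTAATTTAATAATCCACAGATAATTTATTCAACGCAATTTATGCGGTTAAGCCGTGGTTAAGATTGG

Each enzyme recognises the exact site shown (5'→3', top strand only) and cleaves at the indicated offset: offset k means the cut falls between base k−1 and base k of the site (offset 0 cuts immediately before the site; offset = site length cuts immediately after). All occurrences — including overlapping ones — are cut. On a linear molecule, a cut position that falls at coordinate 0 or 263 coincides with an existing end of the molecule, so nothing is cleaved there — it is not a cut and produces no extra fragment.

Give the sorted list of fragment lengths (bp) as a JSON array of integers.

[5,6,6,6,6,7,7,8,9,9,10,10,10,10,10,11,12,12,12,12,13,13,13,14,14,18]

Site scan:
  LmaIX (GCATC, off=2): starts [14, 38, 43, 95, 123, 165] → cuts [16, 40, 45, 97, 125, 167]
  XjeII (GTTAAG, off=5): starts [133, 140, 241, 252] → cuts [138, 145, 246, 257]
  PtaIV (AATTTA, off=2): starts [8, 22, 32, 49, 61, 74, 175, 198, 217, 231] → cuts [10, 24, 34, 51, 63, 76, 177, 200, 219, 233]
  DwuII (ATCCACAG, off=5): starts [83, 102, 152, 186, 207] → cuts [88, 107, 157, 191, 212]

All cut coordinates (distinct, sorted): [10, 16, 24, 34, 40, 45, 51, 63, 76, 88, 97, 107, 125, 138, 145, 157, 167, 177, 191, 200, 212, 219, 233, 246, 257]

Fragments:
  [0,10): 10 bp
  [10,16): 6 bp
  [16,24): 8 bp
  [24,34): 10 bp
  [34,40): 6 bp
  [40,45): 5 bp
  [45,51): 6 bp
  [51,63): 12 bp
  [63,76): 13 bp
  [76,88): 12 bp
  [88,97): 9 bp
  [97,107): 10 bp
  [107,125): 18 bp
  [125,138): 13 bp
  [138,145): 7 bp
  [145,157): 12 bp
  [157,167): 10 bp
  [167,177): 10 bp
  [177,191): 14 bp
  [191,200): 9 bp
  [200,212): 12 bp
  [212,219): 7 bp
  [219,233): 14 bp
  [233,246): 13 bp
  [246,257): 11 bp
  [257,263): 6 bp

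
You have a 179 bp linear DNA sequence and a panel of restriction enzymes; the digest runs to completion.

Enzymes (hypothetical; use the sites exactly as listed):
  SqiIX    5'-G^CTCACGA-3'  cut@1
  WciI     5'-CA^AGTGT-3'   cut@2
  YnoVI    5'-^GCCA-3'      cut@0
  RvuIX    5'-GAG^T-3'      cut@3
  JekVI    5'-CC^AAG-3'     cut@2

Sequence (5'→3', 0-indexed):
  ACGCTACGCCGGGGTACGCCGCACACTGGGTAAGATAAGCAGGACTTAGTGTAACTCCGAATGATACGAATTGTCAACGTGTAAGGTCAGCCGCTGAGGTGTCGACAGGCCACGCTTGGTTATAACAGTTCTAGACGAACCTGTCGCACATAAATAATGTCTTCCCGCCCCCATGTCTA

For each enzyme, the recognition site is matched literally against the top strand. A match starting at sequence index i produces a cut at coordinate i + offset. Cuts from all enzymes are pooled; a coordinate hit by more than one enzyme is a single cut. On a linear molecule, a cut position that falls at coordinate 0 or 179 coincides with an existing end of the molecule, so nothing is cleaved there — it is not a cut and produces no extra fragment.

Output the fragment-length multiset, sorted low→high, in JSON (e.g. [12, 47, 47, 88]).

[71,108]

Scan for sites:
  SqiIX (GCTCACGA, off=1): no sites
  WciI (CAAGTGT, off=2): no sites
  YnoVI GCCA/0: at [108] ⇒ [108]
  RvuIX (GAGT, off=3): no sites
  JekVI (CCAAG, off=2): no sites

Pooled cuts: [108]

Fragments:
  [0,108): 108 bp
  [108,179): 71 bp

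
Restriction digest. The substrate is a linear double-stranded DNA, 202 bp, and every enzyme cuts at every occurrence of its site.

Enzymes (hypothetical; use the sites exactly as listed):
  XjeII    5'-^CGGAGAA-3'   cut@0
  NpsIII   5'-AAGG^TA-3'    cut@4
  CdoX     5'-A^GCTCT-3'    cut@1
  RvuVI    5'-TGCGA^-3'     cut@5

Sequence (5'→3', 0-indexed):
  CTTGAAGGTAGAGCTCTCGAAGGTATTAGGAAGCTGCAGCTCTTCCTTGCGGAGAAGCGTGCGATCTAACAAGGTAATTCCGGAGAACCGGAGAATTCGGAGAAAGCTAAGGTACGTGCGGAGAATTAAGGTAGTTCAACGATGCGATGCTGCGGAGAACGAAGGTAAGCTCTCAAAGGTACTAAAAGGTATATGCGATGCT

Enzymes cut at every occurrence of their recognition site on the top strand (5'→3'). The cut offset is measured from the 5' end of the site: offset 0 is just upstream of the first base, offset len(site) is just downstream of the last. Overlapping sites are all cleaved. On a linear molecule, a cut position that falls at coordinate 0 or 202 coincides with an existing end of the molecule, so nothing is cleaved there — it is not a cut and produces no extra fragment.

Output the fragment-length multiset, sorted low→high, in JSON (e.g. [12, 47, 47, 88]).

[3,4,4,5,6,6,8,8,9,9,10,10,11,11,11,13,13,15,15,15,16]

Scan for sites:
  XjeII CGGAGAA/0: at [49, 80, 88, 97, 118, 152] ⇒ [49, 80, 88, 97, 118, 152]
  NpsIII AAGGTA/4: at [4, 19, 70, 108, 127, 161, 175, 185] ⇒ [8, 23, 74, 112, 131, 165, 179, 189]
  CdoX AGCTCT/1: at [11, 37, 167] ⇒ [12, 38, 168]
  RvuVI TGCGA/5: at [59, 142, 193] ⇒ [64, 147, 198]

Pooled cuts: [8, 12, 23, 38, 49, 64, 74, 80, 88, 97, 112, 118, 131, 147, 152, 165, 168, 179, 189, 198]

Fragments:
  [0,8): 8 bp
  [8,12): 4 bp
  [12,23): 11 bp
  [23,38): 15 bp
  [38,49): 11 bp
  [49,64): 15 bp
  [64,74): 10 bp
  [74,80): 6 bp
  [80,88): 8 bp
  [88,97): 9 bp
  [97,112): 15 bp
  [112,118): 6 bp
  [118,131): 13 bp
  [131,147): 16 bp
  [147,152): 5 bp
  [152,165): 13 bp
  [165,168): 3 bp
  [168,179): 11 bp
  [179,189): 10 bp
  [189,198): 9 bp
  [198,202): 4 bp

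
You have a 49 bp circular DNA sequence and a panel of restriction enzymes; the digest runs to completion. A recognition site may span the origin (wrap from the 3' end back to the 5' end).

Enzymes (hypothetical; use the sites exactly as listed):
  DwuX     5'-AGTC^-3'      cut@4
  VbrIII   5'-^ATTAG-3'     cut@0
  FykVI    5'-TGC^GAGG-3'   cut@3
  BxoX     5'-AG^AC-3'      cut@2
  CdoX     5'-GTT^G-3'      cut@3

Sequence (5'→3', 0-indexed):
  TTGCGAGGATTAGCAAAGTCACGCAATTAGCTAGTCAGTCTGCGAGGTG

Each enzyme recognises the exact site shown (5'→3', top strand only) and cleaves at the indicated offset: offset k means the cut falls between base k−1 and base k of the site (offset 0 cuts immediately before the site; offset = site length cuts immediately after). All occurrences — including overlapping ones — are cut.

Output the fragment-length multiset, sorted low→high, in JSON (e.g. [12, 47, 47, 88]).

[2,3,4,4,5,8,11,12]

Site scan:
  DwuX (AGTC, off=4): starts [16, 32, 36] → cuts [20, 36, 40]
  VbrIII (ATTAG, off=0): starts [8, 25] → cuts [8, 25]
  FykVI (TGCGAGG, off=3): starts [1, 40] → cuts [4, 43]
  BxoX (AGAC, off=2): no sites
  CdoX (GTTG, off=3): starts [48] → cuts [2]

All cut coordinates (distinct, sorted): [2, 4, 8, 20, 25, 36, 40, 43]

Fragments:
  2→4: 2 bp
  4→8: 4 bp
  8→20: 12 bp
  20→25: 5 bp
  25→36: 11 bp
  36→40: 4 bp
  40→43: 3 bp
  43→2 (wrap): 49-43+2 = 8 bp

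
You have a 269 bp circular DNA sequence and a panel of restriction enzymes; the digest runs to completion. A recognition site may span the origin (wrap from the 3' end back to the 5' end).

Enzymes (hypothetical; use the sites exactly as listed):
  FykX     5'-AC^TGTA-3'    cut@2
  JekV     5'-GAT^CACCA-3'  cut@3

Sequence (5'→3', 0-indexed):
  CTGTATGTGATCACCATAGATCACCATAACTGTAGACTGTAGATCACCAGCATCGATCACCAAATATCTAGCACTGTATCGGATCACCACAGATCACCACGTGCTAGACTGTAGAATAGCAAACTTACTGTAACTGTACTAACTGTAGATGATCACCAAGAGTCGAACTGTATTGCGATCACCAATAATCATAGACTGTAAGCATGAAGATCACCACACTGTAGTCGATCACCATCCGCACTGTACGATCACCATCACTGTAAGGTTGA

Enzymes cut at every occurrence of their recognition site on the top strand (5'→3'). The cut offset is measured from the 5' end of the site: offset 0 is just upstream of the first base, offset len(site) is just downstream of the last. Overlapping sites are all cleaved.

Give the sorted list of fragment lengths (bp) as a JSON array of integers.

[6,7,7,8,8,9,9,9,10,10,10,10,10,10,11,12,12,13,15,15,15,17,17,19]

Per-enzyme occurrences:
  FykX ACTGTA/2: at [28, 35, 72, 107, 126, 132, 141, 166, 194, 217, 239, 256, 268] ⇒ [1, 30, 37, 74, 109, 128, 134, 143, 168, 196, 219, 241, 258]
  JekV GATCACCA/3: at [8, 18, 41, 54, 81, 91, 150, 176, 208, 226, 246] ⇒ [11, 21, 44, 57, 84, 94, 153, 179, 211, 229, 249]

Pooled cuts: [1, 11, 21, 30, 37, 44, 57, 74, 84, 94, 109, 128, 134, 143, 153, 168, 179, 196, 211, 219, 229, 241, 249, 258]

Fragments:
  1→11: 10 bp
  11→21: 10 bp
  21→30: 9 bp
  30→37: 7 bp
  37→44: 7 bp
  44→57: 13 bp
  57→74: 17 bp
  74→84: 10 bp
  84→94: 10 bp
  94→109: 15 bp
  109→128: 19 bp
  128→134: 6 bp
  134→143: 9 bp
  143→153: 10 bp
  153→168: 15 bp
  168→179: 11 bp
  179→196: 17 bp
  196→211: 15 bp
  211→219: 8 bp
  219→229: 10 bp
  229→241: 12 bp
  241→249: 8 bp
  249→258: 9 bp
  258→1 (wrap): 269-258+1 = 12 bp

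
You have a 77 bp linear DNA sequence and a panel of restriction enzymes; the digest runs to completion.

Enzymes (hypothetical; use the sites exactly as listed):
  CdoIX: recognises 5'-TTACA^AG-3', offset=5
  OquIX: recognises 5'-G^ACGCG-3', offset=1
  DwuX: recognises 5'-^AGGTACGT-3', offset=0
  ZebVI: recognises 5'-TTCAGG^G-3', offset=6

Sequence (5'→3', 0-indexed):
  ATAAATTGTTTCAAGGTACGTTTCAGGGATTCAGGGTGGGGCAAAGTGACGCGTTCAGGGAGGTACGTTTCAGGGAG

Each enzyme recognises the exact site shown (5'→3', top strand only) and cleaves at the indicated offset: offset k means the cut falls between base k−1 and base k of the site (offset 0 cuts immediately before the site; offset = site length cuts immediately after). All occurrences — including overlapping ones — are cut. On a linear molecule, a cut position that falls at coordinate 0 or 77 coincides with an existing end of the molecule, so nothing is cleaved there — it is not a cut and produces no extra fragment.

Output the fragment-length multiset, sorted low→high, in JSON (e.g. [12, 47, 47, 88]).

[1,3,8,11,13,13,14,14]

Per-enzyme occurrences:
  CdoIX (TTACAAG, off=5): no sites
  OquIX GACGCG/1: at [47] ⇒ [48]
  DwuX AGGTACGT/0: at [13, 60] ⇒ [13, 60]
  ZebVI TTCAGGG/6: at [21, 29, 53, 68] ⇒ [27, 35, 59, 74]

All cut coordinates (distinct, sorted): [13, 27, 35, 48, 59, 60, 74]

Fragments:
  [0,13): 13 bp
  [13,27): 14 bp
  [27,35): 8 bp
  [35,48): 13 bp
  [48,59): 11 bp
  [59,60): 1 bp
  [60,74): 14 bp
  [74,77): 3 bp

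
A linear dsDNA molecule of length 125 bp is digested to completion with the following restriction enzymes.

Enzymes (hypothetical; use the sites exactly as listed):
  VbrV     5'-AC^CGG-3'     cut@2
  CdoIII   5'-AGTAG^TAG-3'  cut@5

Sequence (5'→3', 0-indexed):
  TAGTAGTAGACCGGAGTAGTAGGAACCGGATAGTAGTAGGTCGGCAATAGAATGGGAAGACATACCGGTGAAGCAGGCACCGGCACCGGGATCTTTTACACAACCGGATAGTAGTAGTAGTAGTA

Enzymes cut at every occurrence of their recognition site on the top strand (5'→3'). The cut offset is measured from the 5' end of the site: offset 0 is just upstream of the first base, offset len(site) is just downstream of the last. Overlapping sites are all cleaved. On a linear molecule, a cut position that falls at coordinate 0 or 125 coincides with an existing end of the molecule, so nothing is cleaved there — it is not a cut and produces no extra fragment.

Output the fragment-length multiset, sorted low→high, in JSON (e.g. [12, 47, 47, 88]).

[3,3,5,5,6,6,7,8,10,10,15,18,29]

Per-enzyme occurrences:
  VbrV ACCGG/2: at [9, 24, 63, 78, 84, 102] ⇒ [11, 26, 65, 80, 86, 104]
  CdoIII AGTAGTAG/5: at [1, 14, 31, 109, 112, 115] ⇒ [6, 19, 36, 114, 117, 120]

Pooled cuts: [6, 11, 19, 26, 36, 65, 80, 86, 104, 114, 117, 120]

Fragment lengths:
  [0,6): 6 bp
  [6,11): 5 bp
  [11,19): 8 bp
  [19,26): 7 bp
  [26,36): 10 bp
  [36,65): 29 bp
  [65,80): 15 bp
  [80,86): 6 bp
  [86,104): 18 bp
  [104,114): 10 bp
  [114,117): 3 bp
  [117,120): 3 bp
  [120,125): 5 bp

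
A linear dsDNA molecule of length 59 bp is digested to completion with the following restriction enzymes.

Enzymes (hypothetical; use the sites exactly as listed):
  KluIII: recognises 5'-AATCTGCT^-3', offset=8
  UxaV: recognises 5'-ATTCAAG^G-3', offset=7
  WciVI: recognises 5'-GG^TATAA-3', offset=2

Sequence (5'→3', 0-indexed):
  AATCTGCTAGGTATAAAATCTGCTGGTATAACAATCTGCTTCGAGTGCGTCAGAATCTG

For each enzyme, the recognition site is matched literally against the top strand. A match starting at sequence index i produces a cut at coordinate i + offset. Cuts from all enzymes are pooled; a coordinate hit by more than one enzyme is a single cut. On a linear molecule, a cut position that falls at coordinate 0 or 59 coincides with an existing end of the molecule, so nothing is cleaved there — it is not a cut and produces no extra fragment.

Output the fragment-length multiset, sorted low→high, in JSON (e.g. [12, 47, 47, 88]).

[2,3,8,13,14,19]

Site scan:
  KluIII (AATCTGCT, off=8): starts [0, 16, 32] → cuts [8, 24, 40]
  UxaV (ATTCAAGG, off=7): no sites
  WciVI (GGTATAA, off=2): starts [9, 24] → cuts [11, 26]

All cut coordinates (distinct, sorted): [8, 11, 24, 26, 40]

Fragment lengths:
  [0,8): 8 bp
  [8,11): 3 bp
  [11,24): 13 bp
  [24,26): 2 bp
  [26,40): 14 bp
  [40,59): 19 bp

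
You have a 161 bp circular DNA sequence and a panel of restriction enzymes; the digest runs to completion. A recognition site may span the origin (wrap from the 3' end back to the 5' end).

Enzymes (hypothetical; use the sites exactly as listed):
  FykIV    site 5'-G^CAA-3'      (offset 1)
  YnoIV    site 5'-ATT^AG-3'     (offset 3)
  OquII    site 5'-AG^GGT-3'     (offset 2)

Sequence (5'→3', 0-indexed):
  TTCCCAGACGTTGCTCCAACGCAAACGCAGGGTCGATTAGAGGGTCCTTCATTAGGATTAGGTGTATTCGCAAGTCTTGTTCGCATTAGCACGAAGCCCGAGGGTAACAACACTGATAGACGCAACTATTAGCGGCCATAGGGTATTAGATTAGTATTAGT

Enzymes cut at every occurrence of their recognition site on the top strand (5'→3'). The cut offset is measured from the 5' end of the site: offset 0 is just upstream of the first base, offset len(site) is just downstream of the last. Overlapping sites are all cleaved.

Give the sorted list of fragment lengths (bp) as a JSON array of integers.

Site scan:
  FykIV (GCAA, off=1): starts [20, 69, 121] → cuts [21, 70, 122]
  YnoIV (ATTAG, off=3): starts [35, 50, 56, 84, 127, 144, 149, 155] → cuts [38, 53, 59, 87, 130, 147, 152, 158]
  OquII (AGGGT, off=2): starts [28, 40, 100, 139] → cuts [30, 42, 102, 141]

All cut coordinates (distinct, sorted): [21, 30, 38, 42, 53, 59, 70, 87, 102, 122, 130, 141, 147, 152, 158]

Fragments:
  21→30: 9 bp
  30→38: 8 bp
  38→42: 4 bp
  42→53: 11 bp
  53→59: 6 bp
  59→70: 11 bp
  70→87: 17 bp
  87→102: 15 bp
  102→122: 20 bp
  122→130: 8 bp
  130→141: 11 bp
  141→147: 6 bp
  147→152: 5 bp
  152→158: 6 bp
  158→21 (wrap): 161-158+21 = 24 bp

[4,5,6,6,6,8,8,9,11,11,11,15,17,20,24]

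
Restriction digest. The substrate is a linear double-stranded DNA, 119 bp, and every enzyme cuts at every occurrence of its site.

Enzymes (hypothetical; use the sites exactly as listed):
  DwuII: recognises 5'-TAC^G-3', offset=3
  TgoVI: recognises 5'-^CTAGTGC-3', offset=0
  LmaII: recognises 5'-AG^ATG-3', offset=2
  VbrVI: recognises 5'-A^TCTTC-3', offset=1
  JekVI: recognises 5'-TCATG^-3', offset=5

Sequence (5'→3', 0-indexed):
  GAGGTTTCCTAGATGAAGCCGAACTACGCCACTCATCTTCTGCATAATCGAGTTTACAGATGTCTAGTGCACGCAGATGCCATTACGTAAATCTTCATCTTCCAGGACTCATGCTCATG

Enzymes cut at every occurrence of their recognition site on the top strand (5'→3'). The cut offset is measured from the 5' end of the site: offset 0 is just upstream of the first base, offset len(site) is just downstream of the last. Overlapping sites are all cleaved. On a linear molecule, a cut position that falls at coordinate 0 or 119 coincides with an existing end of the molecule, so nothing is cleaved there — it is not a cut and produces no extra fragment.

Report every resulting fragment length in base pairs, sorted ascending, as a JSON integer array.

Site scan:
  DwuII (TACG, off=3): starts [24, 83] → cuts [27, 86]
  TgoVI (CTAGTGC, off=0): starts [63] → cuts [63]
  LmaII (AGATG, off=2): starts [10, 57, 74] → cuts [12, 59, 76]
  VbrVI (ATCTTC, off=1): starts [34, 90, 96] → cuts [35, 91, 97]
  JekVI (TCATG, off=5): starts [108, 114] → cuts [113] (position 119 is a terminus of the linear molecule — no cut)

All cut coordinates (distinct, sorted): [12, 27, 35, 59, 63, 76, 86, 91, 97, 113]

Fragments:
  [0,12): 12 bp
  [12,27): 15 bp
  [27,35): 8 bp
  [35,59): 24 bp
  [59,63): 4 bp
  [63,76): 13 bp
  [76,86): 10 bp
  [86,91): 5 bp
  [91,97): 6 bp
  [97,113): 16 bp
  [113,119): 6 bp

[4,5,6,6,8,10,12,13,15,16,24]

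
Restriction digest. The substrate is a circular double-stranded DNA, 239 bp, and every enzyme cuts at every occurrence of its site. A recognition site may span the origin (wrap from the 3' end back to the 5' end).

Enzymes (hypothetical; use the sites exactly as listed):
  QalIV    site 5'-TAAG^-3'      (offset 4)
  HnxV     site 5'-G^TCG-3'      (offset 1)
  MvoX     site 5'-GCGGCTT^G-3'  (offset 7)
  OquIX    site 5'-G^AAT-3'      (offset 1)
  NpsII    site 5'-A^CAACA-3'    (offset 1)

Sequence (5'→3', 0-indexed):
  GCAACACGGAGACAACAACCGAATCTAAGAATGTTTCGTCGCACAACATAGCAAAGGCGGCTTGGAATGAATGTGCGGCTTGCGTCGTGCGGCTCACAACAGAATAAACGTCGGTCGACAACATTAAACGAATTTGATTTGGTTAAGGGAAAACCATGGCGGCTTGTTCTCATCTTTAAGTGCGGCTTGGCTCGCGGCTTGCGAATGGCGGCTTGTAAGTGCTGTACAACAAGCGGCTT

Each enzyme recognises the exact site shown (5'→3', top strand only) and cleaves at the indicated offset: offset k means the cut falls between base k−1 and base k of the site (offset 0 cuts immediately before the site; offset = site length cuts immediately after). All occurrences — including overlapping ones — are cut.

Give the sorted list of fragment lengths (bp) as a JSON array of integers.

Site scan:
  QalIV TAAG/4: at [25, 143, 176, 215] ⇒ [29, 147, 180, 219]
  HnxV GTCG/1: at [37, 83, 109, 113] ⇒ [38, 84, 110, 114]
  MvoX GCGGCTTG/7: at [56, 74, 158, 181, 193, 207, 232] ⇒ [0, 63, 81, 165, 188, 200, 214]
  OquIX GAAT/1: at [20, 28, 64, 68, 101, 129, 202] ⇒ [21, 29, 65, 69, 102, 130, 203]
  NpsII ACAACA/1: at [11, 42, 95, 117, 225] ⇒ [12, 43, 96, 118, 226]

All cut coordinates (distinct, sorted): [0, 12, 21, 29, 38, 43, 63, 65, 69, 81, 84, 96, 102, 110, 114, 118, 130, 147, 165, 180, 188, 200, 203, 214, 219, 226]

Fragment lengths:
  0→12: 12 bp
  12→21: 9 bp
  21→29: 8 bp
  29→38: 9 bp
  38→43: 5 bp
  43→63: 20 bp
  63→65: 2 bp
  65→69: 4 bp
  69→81: 12 bp
  81→84: 3 bp
  84→96: 12 bp
  96→102: 6 bp
  102→110: 8 bp
  110→114: 4 bp
  114→118: 4 bp
  118→130: 12 bp
  130→147: 17 bp
  147→165: 18 bp
  165→180: 15 bp
  180→188: 8 bp
  188→200: 12 bp
  200→203: 3 bp
  203→214: 11 bp
  214→219: 5 bp
  219→226: 7 bp
  226→0 (wrap): 239-226+0 = 13 bp

[2,3,3,4,4,4,5,5,6,7,8,8,8,9,9,11,12,12,12,12,12,13,15,17,18,20]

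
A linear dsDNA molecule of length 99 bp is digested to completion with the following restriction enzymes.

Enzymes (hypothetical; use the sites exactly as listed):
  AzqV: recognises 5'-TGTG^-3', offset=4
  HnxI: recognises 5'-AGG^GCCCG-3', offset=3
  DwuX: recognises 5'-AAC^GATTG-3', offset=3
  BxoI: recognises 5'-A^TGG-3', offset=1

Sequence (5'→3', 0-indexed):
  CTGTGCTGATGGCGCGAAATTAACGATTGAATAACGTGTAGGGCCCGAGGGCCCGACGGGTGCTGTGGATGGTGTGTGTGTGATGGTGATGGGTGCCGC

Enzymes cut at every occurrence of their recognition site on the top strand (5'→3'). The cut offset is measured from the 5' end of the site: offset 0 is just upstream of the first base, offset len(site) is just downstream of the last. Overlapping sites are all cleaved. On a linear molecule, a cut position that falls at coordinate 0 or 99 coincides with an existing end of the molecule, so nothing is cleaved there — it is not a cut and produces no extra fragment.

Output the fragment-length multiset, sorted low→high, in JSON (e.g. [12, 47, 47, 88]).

Per-enzyme occurrences:
  AzqV TGTG/4: at [1, 63, 72, 74, 76, 78] ⇒ [5, 67, 76, 78, 80, 82]
  HnxI AGGGCCCG/3: at [39, 47] ⇒ [42, 50]
  DwuX AACGATTG/3: at [21] ⇒ [24]
  BxoI ATGG/1: at [8, 68, 82, 88] ⇒ [9, 69, 83, 89]

Pooled cuts: [5, 9, 24, 42, 50, 67, 69, 76, 78, 80, 82, 83, 89]

Fragments:
  [0,5): 5 bp
  [5,9): 4 bp
  [9,24): 15 bp
  [24,42): 18 bp
  [42,50): 8 bp
  [50,67): 17 bp
  [67,69): 2 bp
  [69,76): 7 bp
  [76,78): 2 bp
  [78,80): 2 bp
  [80,82): 2 bp
  [82,83): 1 bp
  [83,89): 6 bp
  [89,99): 10 bp

[1,2,2,2,2,4,5,6,7,8,10,15,17,18]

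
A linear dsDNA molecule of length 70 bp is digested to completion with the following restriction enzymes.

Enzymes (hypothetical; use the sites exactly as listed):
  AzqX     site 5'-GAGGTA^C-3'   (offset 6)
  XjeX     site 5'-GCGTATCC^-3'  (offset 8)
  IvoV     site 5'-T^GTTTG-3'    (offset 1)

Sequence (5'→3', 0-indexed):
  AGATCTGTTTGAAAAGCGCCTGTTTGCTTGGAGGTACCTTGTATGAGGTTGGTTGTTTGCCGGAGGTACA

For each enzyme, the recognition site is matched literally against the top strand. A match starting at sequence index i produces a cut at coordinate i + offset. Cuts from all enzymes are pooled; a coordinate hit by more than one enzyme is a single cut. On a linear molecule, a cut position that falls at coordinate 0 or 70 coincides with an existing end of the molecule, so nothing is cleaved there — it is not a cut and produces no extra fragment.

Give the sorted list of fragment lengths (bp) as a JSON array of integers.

Site scan:
  AzqX GAGGTAC/6: at [30, 62] ⇒ [36, 68]
  XjeX (GCGTATCC, off=8): no sites
  IvoV TGTTTG/1: at [5, 20, 53] ⇒ [6, 21, 54]

Pooled cuts: [6, 21, 36, 54, 68]

Fragment lengths:
  [0,6): 6 bp
  [6,21): 15 bp
  [21,36): 15 bp
  [36,54): 18 bp
  [54,68): 14 bp
  [68,70): 2 bp

[2,6,14,15,15,18]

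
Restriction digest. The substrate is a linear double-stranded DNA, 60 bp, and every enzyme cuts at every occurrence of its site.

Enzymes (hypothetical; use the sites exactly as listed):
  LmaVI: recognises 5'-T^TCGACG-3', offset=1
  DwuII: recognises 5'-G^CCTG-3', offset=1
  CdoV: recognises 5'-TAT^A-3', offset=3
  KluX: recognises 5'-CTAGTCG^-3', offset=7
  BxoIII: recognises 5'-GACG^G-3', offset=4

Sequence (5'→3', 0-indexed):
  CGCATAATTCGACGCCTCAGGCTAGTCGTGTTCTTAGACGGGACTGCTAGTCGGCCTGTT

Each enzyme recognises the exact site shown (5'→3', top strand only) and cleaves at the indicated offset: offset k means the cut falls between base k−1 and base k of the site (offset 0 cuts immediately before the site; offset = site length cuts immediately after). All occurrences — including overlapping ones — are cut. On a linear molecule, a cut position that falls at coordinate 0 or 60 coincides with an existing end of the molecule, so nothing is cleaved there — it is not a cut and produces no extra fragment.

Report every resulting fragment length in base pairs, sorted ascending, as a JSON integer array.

Site scan:
  LmaVI (TTCGACG, off=1): starts [7] → cuts [8]
  DwuII (GCCTG, off=1): starts [53] → cuts [54]
  CdoV (TATA, off=3): no sites
  KluX (CTAGTCG, off=7): starts [21, 46] → cuts [28, 53]
  BxoIII (GACGG, off=4): starts [36] → cuts [40]

Pooled cuts: [8, 28, 40, 53, 54]

Fragment lengths:
  [0,8): 8 bp
  [8,28): 20 bp
  [28,40): 12 bp
  [40,53): 13 bp
  [53,54): 1 bp
  [54,60): 6 bp

[1,6,8,12,13,20]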